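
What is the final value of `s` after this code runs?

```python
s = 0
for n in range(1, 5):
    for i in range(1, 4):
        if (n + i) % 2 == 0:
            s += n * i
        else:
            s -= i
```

16

n=1,i=1: even sum, s = 0+1 = 1
n=1,i=2: odd sum, s = 1-2 = -1
n=1,i=3: even sum, s = (-1)+3 = 2
n=2,i=1: odd sum, s = 2-1 = 1
n=2,i=2: even sum, s = 1+4 = 5
n=2,i=3: odd sum, s = 5-3 = 2
n=3,i=1: even sum, s = 2+3 = 5
n=3,i=2: odd sum, s = 5-2 = 3
n=3,i=3: even sum, s = 3+9 = 12
n=4,i=1: odd sum, s = 12-1 = 11
n=4,i=2: even sum, s = 11+8 = 19
n=4,i=3: odd sum, s = 19-3 = 16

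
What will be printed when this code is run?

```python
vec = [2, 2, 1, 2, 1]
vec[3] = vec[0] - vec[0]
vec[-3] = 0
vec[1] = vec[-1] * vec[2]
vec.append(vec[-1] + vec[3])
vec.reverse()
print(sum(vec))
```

4

vec[3] = vec[0]-vec[0] = 2-2 = 0 → [2, 2, 1, 0, 1]
vec[-3] = 0 → [2, 2, 0, 0, 1]
vec[1] = vec[-1]*vec[2] = 1*0 = 0 → [2, 0, 0, 0, 1]
append vec[-1]+vec[3] = 1+0 = 1 → [2, 0, 0, 0, 1, 1]
reverse → [1, 1, 0, 0, 0, 2]
sum = 4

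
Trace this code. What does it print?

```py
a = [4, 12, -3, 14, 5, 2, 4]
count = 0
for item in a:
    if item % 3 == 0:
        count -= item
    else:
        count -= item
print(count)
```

-38

item=4: not %3==0, count = 0-4 = -4
item=12: %3==0, count = (-4)-12 = -16
item=-3: %3==0, count = (-16)-(-3) = -13
item=14: not %3==0, count = (-13)-14 = -27
item=5: not %3==0, count = (-27)-5 = -32
item=2: not %3==0, count = (-32)-2 = -34
item=4: not %3==0, count = (-34)-4 = -38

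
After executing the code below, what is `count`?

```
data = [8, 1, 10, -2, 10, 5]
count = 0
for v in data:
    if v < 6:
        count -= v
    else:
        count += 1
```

-1

v=8: not <6, count = 0+1 = 1
v=1: <6, count = 1-1 = 0
v=10: not <6, count = 0+1 = 1
v=-2: <6, count = 1-(-2) = 3
v=10: not <6, count = 3+1 = 4
v=5: <6, count = 4-5 = -1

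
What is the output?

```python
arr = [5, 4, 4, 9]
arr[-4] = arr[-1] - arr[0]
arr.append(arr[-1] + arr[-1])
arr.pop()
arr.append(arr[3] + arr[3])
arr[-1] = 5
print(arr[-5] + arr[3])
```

arr[-4] = arr[-1]-arr[0] = 9-5 = 4 → [4, 4, 4, 9]
append arr[-1]+arr[-1] = 9+9 = 18 → [4, 4, 4, 9, 18]
pop() removes 18 → [4, 4, 4, 9]
append arr[3]+arr[3] = 9+9 = 18 → [4, 4, 4, 9, 18]
arr[-1] = 5 → [4, 4, 4, 9, 5]
arr[-5]+arr[3] = 4+9 = 13

13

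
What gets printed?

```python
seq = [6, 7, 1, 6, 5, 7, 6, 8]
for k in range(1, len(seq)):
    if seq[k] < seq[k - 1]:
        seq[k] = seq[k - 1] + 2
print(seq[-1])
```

19

k=1: 7>=6, unchanged → [6, 7, 1, 6, 5, 7, 6, 8]
k=2: 1<7, seq[2] = 7+2 = 9 → [6, 7, 9, 6, 5, 7, 6, 8]
k=3: 6<9, seq[3] = 9+2 = 11 → [6, 7, 9, 11, 5, 7, 6, 8]
k=4: 5<11, seq[4] = 11+2 = 13 → [6, 7, 9, 11, 13, 7, 6, 8]
k=5: 7<13, seq[5] = 13+2 = 15 → [6, 7, 9, 11, 13, 15, 6, 8]
k=6: 6<15, seq[6] = 15+2 = 17 → [6, 7, 9, 11, 13, 15, 17, 8]
k=7: 8<17, seq[7] = 17+2 = 19 → [6, 7, 9, 11, 13, 15, 17, 19]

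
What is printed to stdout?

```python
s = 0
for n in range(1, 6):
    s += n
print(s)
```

n=1: s = 0+1 = 1
n=2: s = 1+2 = 3
n=3: s = 3+3 = 6
n=4: s = 6+4 = 10
n=5: s = 10+5 = 15

15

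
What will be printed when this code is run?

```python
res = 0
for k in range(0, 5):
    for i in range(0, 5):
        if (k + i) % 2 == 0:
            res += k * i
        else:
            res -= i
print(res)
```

k=0,i=0: even sum, res = 0+0 = 0
k=0,i=1: odd sum, res = 0-1 = -1
k=0,i=2: even sum, res = (-1)+0 = -1
k=0,i=3: odd sum, res = (-1)-3 = -4
k=0,i=4: even sum, res = (-4)+0 = -4
k=1,i=0: odd sum, res = (-4)-0 = -4
k=1,i=1: even sum, res = (-4)+1 = -3
k=1,i=2: odd sum, res = (-3)-2 = -5
k=1,i=3: even sum, res = (-5)+3 = -2
k=1,i=4: odd sum, res = (-2)-4 = -6
k=2,i=0: even sum, res = (-6)+0 = -6
k=2,i=1: odd sum, res = (-6)-1 = -7
k=2,i=2: even sum, res = (-7)+4 = -3
k=2,i=3: odd sum, res = (-3)-3 = -6
k=2,i=4: even sum, res = (-6)+8 = 2
k=3,i=0: odd sum, res = 2-0 = 2
k=3,i=1: even sum, res = 2+3 = 5
k=3,i=2: odd sum, res = 5-2 = 3
k=3,i=3: even sum, res = 3+9 = 12
k=3,i=4: odd sum, res = 12-4 = 8
k=4,i=0: even sum, res = 8+0 = 8
k=4,i=1: odd sum, res = 8-1 = 7
k=4,i=2: even sum, res = 7+8 = 15
k=4,i=3: odd sum, res = 15-3 = 12
k=4,i=4: even sum, res = 12+16 = 28

28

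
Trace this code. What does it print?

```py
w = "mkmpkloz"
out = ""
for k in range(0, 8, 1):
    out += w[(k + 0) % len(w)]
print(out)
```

k=0: add w[0]='m' → 'm'
k=1: add w[1]='k' → 'mk'
k=2: add w[2]='m' → 'mkm'
k=3: add w[3]='p' → 'mkmp'
k=4: add w[4]='k' → 'mkmpk'
k=5: add w[5]='l' → 'mkmpkl'
k=6: add w[6]='o' → 'mkmpklo'
k=7: add w[7]='z' → 'mkmpkloz'

mkmpkloz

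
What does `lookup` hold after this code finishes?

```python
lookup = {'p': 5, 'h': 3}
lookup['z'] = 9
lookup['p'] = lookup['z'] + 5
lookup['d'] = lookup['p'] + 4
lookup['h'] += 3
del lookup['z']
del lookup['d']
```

{'p': 14, 'h': 6}

lookup['z'] = 9 → {'p': 5, 'h': 3, 'z': 9}
lookup['p'] = lookup['z']+5 = 14 → {'p': 14, 'h': 3, 'z': 9}
lookup['d'] = lookup['p']+4 = 18 → {'p': 14, 'h': 3, 'z': 9, 'd': 18}
lookup['h'] = 3+3 = 6 → {'p': 14, 'h': 6, 'z': 9, 'd': 18}
del 'z' → {'p': 14, 'h': 6, 'd': 18}
del 'd' → {'p': 14, 'h': 6}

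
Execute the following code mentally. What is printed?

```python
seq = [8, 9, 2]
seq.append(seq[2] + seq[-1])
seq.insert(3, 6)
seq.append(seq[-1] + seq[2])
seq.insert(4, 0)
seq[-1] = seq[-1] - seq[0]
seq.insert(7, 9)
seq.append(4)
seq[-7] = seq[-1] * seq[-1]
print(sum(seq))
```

54

append seq[2]+seq[-1] = 2+2 = 4 → [8, 9, 2, 4]
insert 6 at 3 → [8, 9, 2, 6, 4]
append seq[-1]+seq[2] = 4+2 = 6 → [8, 9, 2, 6, 4, 6]
insert 0 at 4 → [8, 9, 2, 6, 0, 4, 6]
seq[-1] = seq[-1]-seq[0] = 6-8 = -2 → [8, 9, 2, 6, 0, 4, -2]
insert 9 at 7 → [8, 9, 2, 6, 0, 4, -2, 9]
append 4 → [8, 9, 2, 6, 0, 4, -2, 9, 4]
seq[-7] = seq[-1]*seq[-1] = 4*4 = 16 → [8, 9, 16, 6, 0, 4, -2, 9, 4]
sum = 54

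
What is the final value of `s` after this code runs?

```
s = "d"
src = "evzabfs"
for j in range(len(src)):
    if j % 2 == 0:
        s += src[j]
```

'dezbs'

j=0: add 'e' → 'de'
j=1: skip
j=2: add 'z' → 'dez'
j=3: skip
j=4: add 'b' → 'dezb'
j=5: skip
j=6: add 's' → 'dezbs'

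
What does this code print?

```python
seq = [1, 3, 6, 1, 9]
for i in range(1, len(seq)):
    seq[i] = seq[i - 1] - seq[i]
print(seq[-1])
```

-18

i=1: seq[1] = 1-3 = -2 → [1, -2, 6, 1, 9]
i=2: seq[2] = (-2)-6 = -8 → [1, -2, -8, 1, 9]
i=3: seq[3] = (-8)-1 = -9 → [1, -2, -8, -9, 9]
i=4: seq[4] = (-9)-9 = -18 → [1, -2, -8, -9, -18]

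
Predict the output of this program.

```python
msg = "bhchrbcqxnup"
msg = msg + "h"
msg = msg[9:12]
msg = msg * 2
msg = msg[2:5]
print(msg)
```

pnu

+ 'h' → 'bhchrbcqxnuph'
slice [9:12] → 'nup'
repeat ×2 → 'nupnup'
slice [2:5] → 'pnu'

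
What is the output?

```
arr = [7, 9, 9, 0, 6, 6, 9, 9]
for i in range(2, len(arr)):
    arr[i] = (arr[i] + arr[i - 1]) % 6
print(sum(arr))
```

i=2: arr[2] = (9+9)%6 = 0 → [7, 9, 0, 0, 6, 6, 9, 9]
i=3: arr[3] = (0+0)%6 = 0 → [7, 9, 0, 0, 6, 6, 9, 9]
i=4: arr[4] = (6+0)%6 = 0 → [7, 9, 0, 0, 0, 6, 9, 9]
i=5: arr[5] = (6+0)%6 = 0 → [7, 9, 0, 0, 0, 0, 9, 9]
i=6: arr[6] = (9+0)%6 = 3 → [7, 9, 0, 0, 0, 0, 3, 9]
i=7: arr[7] = (9+3)%6 = 0 → [7, 9, 0, 0, 0, 0, 3, 0]
sum = 19

19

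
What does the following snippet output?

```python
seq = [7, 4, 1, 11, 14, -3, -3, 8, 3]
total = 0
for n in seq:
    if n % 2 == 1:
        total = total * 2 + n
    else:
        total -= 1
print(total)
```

271

n=7: odd, total = 0*2+7 = 7
n=4: not odd, total = 7-1 = 6
n=1: odd, total = 6*2+1 = 13
n=11: odd, total = 13*2+11 = 37
n=14: not odd, total = 37-1 = 36
n=-3: odd, total = 36*2+(-3) = 69
n=-3: odd, total = 69*2+(-3) = 135
n=8: not odd, total = 135-1 = 134
n=3: odd, total = 134*2+3 = 271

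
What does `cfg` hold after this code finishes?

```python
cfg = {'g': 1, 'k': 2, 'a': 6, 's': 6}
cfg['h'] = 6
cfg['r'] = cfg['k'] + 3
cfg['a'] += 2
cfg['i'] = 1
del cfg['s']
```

cfg['h'] = 6 → {'g': 1, 'k': 2, 'a': 6, 's': 6, 'h': 6}
cfg['r'] = cfg['k']+3 = 5 → {'g': 1, 'k': 2, 'a': 6, 's': 6, 'h': 6, 'r': 5}
cfg['a'] = 6+2 = 8 → {'g': 1, 'k': 2, 'a': 8, 's': 6, 'h': 6, 'r': 5}
cfg['i'] = 1 → {'g': 1, 'k': 2, 'a': 8, 's': 6, 'h': 6, 'r': 5, 'i': 1}
del 's' → {'g': 1, 'k': 2, 'a': 8, 'h': 6, 'r': 5, 'i': 1}

{'g': 1, 'k': 2, 'a': 8, 'h': 6, 'r': 5, 'i': 1}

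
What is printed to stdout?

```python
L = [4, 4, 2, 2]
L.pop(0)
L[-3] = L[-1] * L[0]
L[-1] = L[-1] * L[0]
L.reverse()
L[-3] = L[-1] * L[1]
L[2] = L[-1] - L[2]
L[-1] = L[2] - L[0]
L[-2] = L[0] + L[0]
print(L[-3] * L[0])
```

pop(0) removes 4 → [4, 2, 2]
L[-3] = L[-1]*L[0] = 2*4 = 8 → [8, 2, 2]
L[-1] = L[-1]*L[0] = 2*8 = 16 → [8, 2, 16]
reverse → [16, 2, 8]
L[-3] = L[-1]*L[1] = 8*2 = 16 → [16, 2, 8]
L[2] = L[-1]-L[2] = 8-8 = 0 → [16, 2, 0]
L[-1] = L[2]-L[0] = 0-16 = -16 → [16, 2, -16]
L[-2] = L[0]+L[0] = 16+16 = 32 → [16, 32, -16]
L[-3]*L[0] = 16*16 = 256

256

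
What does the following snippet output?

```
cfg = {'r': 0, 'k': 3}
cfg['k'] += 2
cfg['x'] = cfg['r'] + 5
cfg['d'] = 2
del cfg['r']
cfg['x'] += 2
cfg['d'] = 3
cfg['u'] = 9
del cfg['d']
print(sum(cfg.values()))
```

21

cfg['k'] = 3+2 = 5 → {'r': 0, 'k': 5}
cfg['x'] = cfg['r']+5 = 5 → {'r': 0, 'k': 5, 'x': 5}
cfg['d'] = 2 → {'r': 0, 'k': 5, 'x': 5, 'd': 2}
del 'r' → {'k': 5, 'x': 5, 'd': 2}
cfg['x'] = 5+2 = 7 → {'k': 5, 'x': 7, 'd': 2}
cfg['d'] = 3 → {'k': 5, 'x': 7, 'd': 3}
cfg['u'] = 9 → {'k': 5, 'x': 7, 'd': 3, 'u': 9}
del 'd' → {'k': 5, 'x': 7, 'u': 9}
sum of values = 21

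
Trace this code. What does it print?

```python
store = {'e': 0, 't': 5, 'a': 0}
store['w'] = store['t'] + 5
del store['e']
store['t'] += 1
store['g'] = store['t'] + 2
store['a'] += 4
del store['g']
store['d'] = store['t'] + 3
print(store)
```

{'t': 6, 'a': 4, 'w': 10, 'd': 9}

store['w'] = store['t']+5 = 10 → {'e': 0, 't': 5, 'a': 0, 'w': 10}
del 'e' → {'t': 5, 'a': 0, 'w': 10}
store['t'] = 5+1 = 6 → {'t': 6, 'a': 0, 'w': 10}
store['g'] = store['t']+2 = 8 → {'t': 6, 'a': 0, 'w': 10, 'g': 8}
store['a'] = 0+4 = 4 → {'t': 6, 'a': 4, 'w': 10, 'g': 8}
del 'g' → {'t': 6, 'a': 4, 'w': 10}
store['d'] = store['t']+3 = 9 → {'t': 6, 'a': 4, 'w': 10, 'd': 9}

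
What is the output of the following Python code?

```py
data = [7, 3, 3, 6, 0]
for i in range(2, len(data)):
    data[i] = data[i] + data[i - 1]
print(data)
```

i=2: data[2] = 3+3 = 6 → [7, 3, 6, 6, 0]
i=3: data[3] = 6+6 = 12 → [7, 3, 6, 12, 0]
i=4: data[4] = 0+12 = 12 → [7, 3, 6, 12, 12]

[7, 3, 6, 12, 12]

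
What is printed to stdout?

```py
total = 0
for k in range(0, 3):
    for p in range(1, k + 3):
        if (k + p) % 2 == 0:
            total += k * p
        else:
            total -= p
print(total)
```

9

k=0,p=1: odd sum, total = 0-1 = -1
k=0,p=2: even sum, total = (-1)+0 = -1
k=1,p=1: even sum, total = (-1)+1 = 0
k=1,p=2: odd sum, total = 0-2 = -2
k=1,p=3: even sum, total = (-2)+3 = 1
k=2,p=1: odd sum, total = 1-1 = 0
k=2,p=2: even sum, total = 0+4 = 4
k=2,p=3: odd sum, total = 4-3 = 1
k=2,p=4: even sum, total = 1+8 = 9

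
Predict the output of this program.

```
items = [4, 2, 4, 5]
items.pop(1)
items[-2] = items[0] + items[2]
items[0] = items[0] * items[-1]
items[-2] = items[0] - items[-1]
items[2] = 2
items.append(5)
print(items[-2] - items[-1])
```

-3

pop(1) removes 2 → [4, 4, 5]
items[-2] = items[0]+items[2] = 4+5 = 9 → [4, 9, 5]
items[0] = items[0]*items[-1] = 4*5 = 20 → [20, 9, 5]
items[-2] = items[0]-items[-1] = 20-5 = 15 → [20, 15, 5]
items[2] = 2 → [20, 15, 2]
append 5 → [20, 15, 2, 5]
items[-2]-items[-1] = 2-5 = -3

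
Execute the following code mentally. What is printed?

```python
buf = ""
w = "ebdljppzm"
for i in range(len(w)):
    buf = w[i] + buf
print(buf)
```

i=0: prepend 'e' → 'e'
i=1: prepend 'b' → 'be'
i=2: prepend 'd' → 'dbe'
i=3: prepend 'l' → 'ldbe'
i=4: prepend 'j' → 'jldbe'
i=5: prepend 'p' → 'pjldbe'
i=6: prepend 'p' → 'ppjldbe'
i=7: prepend 'z' → 'zppjldbe'
i=8: prepend 'm' → 'mzppjldbe'

mzppjldbe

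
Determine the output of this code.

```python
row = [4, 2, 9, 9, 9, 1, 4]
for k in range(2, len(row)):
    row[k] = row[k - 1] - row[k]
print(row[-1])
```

-30

k=2: row[2] = 2-9 = -7 → [4, 2, -7, 9, 9, 1, 4]
k=3: row[3] = (-7)-9 = -16 → [4, 2, -7, -16, 9, 1, 4]
k=4: row[4] = (-16)-9 = -25 → [4, 2, -7, -16, -25, 1, 4]
k=5: row[5] = (-25)-1 = -26 → [4, 2, -7, -16, -25, -26, 4]
k=6: row[6] = (-26)-4 = -30 → [4, 2, -7, -16, -25, -26, -30]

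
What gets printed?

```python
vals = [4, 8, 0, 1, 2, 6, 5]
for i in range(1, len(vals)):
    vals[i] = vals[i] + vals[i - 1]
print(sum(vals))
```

i=1: vals[1] = 8+4 = 12 → [4, 12, 0, 1, 2, 6, 5]
i=2: vals[2] = 0+12 = 12 → [4, 12, 12, 1, 2, 6, 5]
i=3: vals[3] = 1+12 = 13 → [4, 12, 12, 13, 2, 6, 5]
i=4: vals[4] = 2+13 = 15 → [4, 12, 12, 13, 15, 6, 5]
i=5: vals[5] = 6+15 = 21 → [4, 12, 12, 13, 15, 21, 5]
i=6: vals[6] = 5+21 = 26 → [4, 12, 12, 13, 15, 21, 26]
sum = 103

103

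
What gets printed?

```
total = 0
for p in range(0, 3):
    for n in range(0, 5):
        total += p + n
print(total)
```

45

p=0,n=0: total = 0+0 = 0
p=0,n=1: total = 0+1 = 1
p=0,n=2: total = 1+2 = 3
p=0,n=3: total = 3+3 = 6
p=0,n=4: total = 6+4 = 10
p=1,n=0: total = 10+1 = 11
p=1,n=1: total = 11+2 = 13
p=1,n=2: total = 13+3 = 16
p=1,n=3: total = 16+4 = 20
p=1,n=4: total = 20+5 = 25
p=2,n=0: total = 25+2 = 27
p=2,n=1: total = 27+3 = 30
p=2,n=2: total = 30+4 = 34
p=2,n=3: total = 34+5 = 39
p=2,n=4: total = 39+6 = 45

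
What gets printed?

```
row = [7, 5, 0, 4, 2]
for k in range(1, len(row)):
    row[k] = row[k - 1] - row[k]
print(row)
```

k=1: row[1] = 7-5 = 2 → [7, 2, 0, 4, 2]
k=2: row[2] = 2-0 = 2 → [7, 2, 2, 4, 2]
k=3: row[3] = 2-4 = -2 → [7, 2, 2, -2, 2]
k=4: row[4] = (-2)-2 = -4 → [7, 2, 2, -2, -4]

[7, 2, 2, -2, -4]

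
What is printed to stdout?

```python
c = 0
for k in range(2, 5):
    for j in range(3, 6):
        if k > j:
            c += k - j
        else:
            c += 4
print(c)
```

33

k=2,j=3: not 2>3, c = 0+4 = 4
k=2,j=4: not 2>4, c = 4+4 = 8
k=2,j=5: not 2>5, c = 8+4 = 12
k=3,j=3: not 3>3, c = 12+4 = 16
k=3,j=4: not 3>4, c = 16+4 = 20
k=3,j=5: not 3>5, c = 20+4 = 24
k=4,j=3: 4>3, c = 24+1 = 25
k=4,j=4: not 4>4, c = 25+4 = 29
k=4,j=5: not 4>5, c = 29+4 = 33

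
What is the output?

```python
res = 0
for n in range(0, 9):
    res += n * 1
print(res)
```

36

n=0: res = 0+0*1 = 0
n=1: res = 0+1*1 = 1
n=2: res = 1+2*1 = 3
n=3: res = 3+3*1 = 6
n=4: res = 6+4*1 = 10
n=5: res = 10+5*1 = 15
n=6: res = 15+6*1 = 21
n=7: res = 21+7*1 = 28
n=8: res = 28+8*1 = 36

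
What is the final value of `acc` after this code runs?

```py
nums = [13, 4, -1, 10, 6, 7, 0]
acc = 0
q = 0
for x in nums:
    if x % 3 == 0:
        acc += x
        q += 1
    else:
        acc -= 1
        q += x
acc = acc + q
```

x=13: not %3==0, acc = 0-1 = -1; q=13
x=4: not %3==0, acc = (-1)-1 = -2; q=17
x=-1: not %3==0, acc = (-2)-1 = -3; q=16
x=10: not %3==0, acc = (-3)-1 = -4; q=26
x=6: %3==0, acc = (-4)+6 = 2; q=27
x=7: not %3==0, acc = 2-1 = 1; q=34
x=0: %3==0, acc = 1+0 = 1; q=35
acc+q = 1+35 = 36

36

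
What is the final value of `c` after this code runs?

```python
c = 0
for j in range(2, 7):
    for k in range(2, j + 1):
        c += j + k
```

j=2,k=2: c = 0+4 = 4
j=3,k=2: c = 4+5 = 9
j=3,k=3: c = 9+6 = 15
j=4,k=2: c = 15+6 = 21
j=4,k=3: c = 21+7 = 28
j=4,k=4: c = 28+8 = 36
j=5,k=2: c = 36+7 = 43
j=5,k=3: c = 43+8 = 51
j=5,k=4: c = 51+9 = 60
j=5,k=5: c = 60+10 = 70
j=6,k=2: c = 70+8 = 78
j=6,k=3: c = 78+9 = 87
j=6,k=4: c = 87+10 = 97
j=6,k=5: c = 97+11 = 108
j=6,k=6: c = 108+12 = 120

120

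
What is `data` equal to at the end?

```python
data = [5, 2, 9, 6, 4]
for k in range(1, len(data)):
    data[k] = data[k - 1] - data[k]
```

k=1: data[1] = 5-2 = 3 → [5, 3, 9, 6, 4]
k=2: data[2] = 3-9 = -6 → [5, 3, -6, 6, 4]
k=3: data[3] = (-6)-6 = -12 → [5, 3, -6, -12, 4]
k=4: data[4] = (-12)-4 = -16 → [5, 3, -6, -12, -16]

[5, 3, -6, -12, -16]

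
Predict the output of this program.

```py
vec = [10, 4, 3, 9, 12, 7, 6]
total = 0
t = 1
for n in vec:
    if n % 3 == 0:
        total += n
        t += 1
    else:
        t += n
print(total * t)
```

780

n=10: not %3==0; t=11
n=4: not %3==0; t=15
n=3: %3==0, total = 0+3 = 3; t=16
n=9: %3==0, total = 3+9 = 12; t=17
n=12: %3==0, total = 12+12 = 24; t=18
n=7: not %3==0; t=25
n=6: %3==0, total = 24+6 = 30; t=26
total*t = 30*26 = 780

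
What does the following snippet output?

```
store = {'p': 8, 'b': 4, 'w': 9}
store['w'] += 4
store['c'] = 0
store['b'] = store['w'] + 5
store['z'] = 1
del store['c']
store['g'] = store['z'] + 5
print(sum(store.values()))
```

store['w'] = 9+4 = 13 → {'p': 8, 'b': 4, 'w': 13}
store['c'] = 0 → {'p': 8, 'b': 4, 'w': 13, 'c': 0}
store['b'] = store['w']+5 = 18 → {'p': 8, 'b': 18, 'w': 13, 'c': 0}
store['z'] = 1 → {'p': 8, 'b': 18, 'w': 13, 'c': 0, 'z': 1}
del 'c' → {'p': 8, 'b': 18, 'w': 13, 'z': 1}
store['g'] = store['z']+5 = 6 → {'p': 8, 'b': 18, 'w': 13, 'z': 1, 'g': 6}
sum of values = 46

46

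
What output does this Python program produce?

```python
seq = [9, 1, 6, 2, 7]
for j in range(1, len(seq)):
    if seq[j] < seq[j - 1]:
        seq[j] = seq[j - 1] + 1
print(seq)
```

[9, 10, 11, 12, 13]

j=1: 1<9, seq[1] = 9+1 = 10 → [9, 10, 6, 2, 7]
j=2: 6<10, seq[2] = 10+1 = 11 → [9, 10, 11, 2, 7]
j=3: 2<11, seq[3] = 11+1 = 12 → [9, 10, 11, 12, 7]
j=4: 7<12, seq[4] = 12+1 = 13 → [9, 10, 11, 12, 13]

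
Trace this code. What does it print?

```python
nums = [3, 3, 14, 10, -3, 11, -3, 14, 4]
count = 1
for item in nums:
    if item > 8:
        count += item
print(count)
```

item=3: not >8
item=3: not >8
item=14: >8, count = 1+14 = 15
item=10: >8, count = 15+10 = 25
item=-3: not >8
item=11: >8, count = 25+11 = 36
item=-3: not >8
item=14: >8, count = 36+14 = 50
item=4: not >8

50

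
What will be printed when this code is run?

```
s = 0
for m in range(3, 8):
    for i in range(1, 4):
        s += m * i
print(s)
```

150

m=3,i=1: s = 0+3 = 3
m=3,i=2: s = 3+6 = 9
m=3,i=3: s = 9+9 = 18
m=4,i=1: s = 18+4 = 22
m=4,i=2: s = 22+8 = 30
m=4,i=3: s = 30+12 = 42
m=5,i=1: s = 42+5 = 47
m=5,i=2: s = 47+10 = 57
m=5,i=3: s = 57+15 = 72
m=6,i=1: s = 72+6 = 78
m=6,i=2: s = 78+12 = 90
m=6,i=3: s = 90+18 = 108
m=7,i=1: s = 108+7 = 115
m=7,i=2: s = 115+14 = 129
m=7,i=3: s = 129+21 = 150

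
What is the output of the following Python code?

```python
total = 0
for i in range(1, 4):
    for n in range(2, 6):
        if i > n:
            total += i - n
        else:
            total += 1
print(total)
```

12

i=1,n=2: not 1>2, total = 0+1 = 1
i=1,n=3: not 1>3, total = 1+1 = 2
i=1,n=4: not 1>4, total = 2+1 = 3
i=1,n=5: not 1>5, total = 3+1 = 4
i=2,n=2: not 2>2, total = 4+1 = 5
i=2,n=3: not 2>3, total = 5+1 = 6
i=2,n=4: not 2>4, total = 6+1 = 7
i=2,n=5: not 2>5, total = 7+1 = 8
i=3,n=2: 3>2, total = 8+1 = 9
i=3,n=3: not 3>3, total = 9+1 = 10
i=3,n=4: not 3>4, total = 10+1 = 11
i=3,n=5: not 3>5, total = 11+1 = 12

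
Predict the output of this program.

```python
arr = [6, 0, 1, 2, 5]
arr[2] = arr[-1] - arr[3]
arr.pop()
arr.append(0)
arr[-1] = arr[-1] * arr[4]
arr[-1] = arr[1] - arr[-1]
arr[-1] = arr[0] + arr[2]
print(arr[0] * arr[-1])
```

arr[2] = arr[-1]-arr[3] = 5-2 = 3 → [6, 0, 3, 2, 5]
pop() removes 5 → [6, 0, 3, 2]
append 0 → [6, 0, 3, 2, 0]
arr[-1] = arr[-1]*arr[4] = 0*0 = 0 → [6, 0, 3, 2, 0]
arr[-1] = arr[1]-arr[-1] = 0-0 = 0 → [6, 0, 3, 2, 0]
arr[-1] = arr[0]+arr[2] = 6+3 = 9 → [6, 0, 3, 2, 9]
arr[0]*arr[-1] = 6*9 = 54

54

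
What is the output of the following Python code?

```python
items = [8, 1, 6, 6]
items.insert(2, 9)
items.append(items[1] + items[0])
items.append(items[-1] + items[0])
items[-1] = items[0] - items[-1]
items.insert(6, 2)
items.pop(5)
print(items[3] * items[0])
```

48

insert 9 at 2 → [8, 1, 9, 6, 6]
append items[1]+items[0] = 1+8 = 9 → [8, 1, 9, 6, 6, 9]
append items[-1]+items[0] = 9+8 = 17 → [8, 1, 9, 6, 6, 9, 17]
items[-1] = items[0]-items[-1] = 8-17 = -9 → [8, 1, 9, 6, 6, 9, -9]
insert 2 at 6 → [8, 1, 9, 6, 6, 9, 2, -9]
pop(5) removes 9 → [8, 1, 9, 6, 6, 2, -9]
items[3]*items[0] = 6*8 = 48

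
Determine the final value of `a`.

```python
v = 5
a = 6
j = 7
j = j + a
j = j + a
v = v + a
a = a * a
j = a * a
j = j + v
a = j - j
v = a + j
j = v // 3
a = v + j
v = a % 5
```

j = 7+6 = 13
j = 13+6 = 19
v = 5+6 = 11
a = 6*6 = 36
j = 36*36 = 1296
j = 1296+11 = 1307
a = 1307-1307 = 0
v = 0+1307 = 1307
j = 1307//3 = 435
a = 1307+435 = 1742
v = 1742%5 = 2

1742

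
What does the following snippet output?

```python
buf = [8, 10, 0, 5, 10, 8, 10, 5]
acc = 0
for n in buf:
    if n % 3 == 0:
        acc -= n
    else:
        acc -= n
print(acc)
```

-56

n=8: not %3==0, acc = 0-8 = -8
n=10: not %3==0, acc = (-8)-10 = -18
n=0: %3==0, acc = (-18)-0 = -18
n=5: not %3==0, acc = (-18)-5 = -23
n=10: not %3==0, acc = (-23)-10 = -33
n=8: not %3==0, acc = (-33)-8 = -41
n=10: not %3==0, acc = (-41)-10 = -51
n=5: not %3==0, acc = (-51)-5 = -56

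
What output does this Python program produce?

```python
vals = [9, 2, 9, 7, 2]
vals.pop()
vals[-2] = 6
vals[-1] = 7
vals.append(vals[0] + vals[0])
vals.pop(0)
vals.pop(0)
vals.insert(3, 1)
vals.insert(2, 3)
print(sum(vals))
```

35

pop() removes 2 → [9, 2, 9, 7]
vals[-2] = 6 → [9, 2, 6, 7]
vals[-1] = 7 → [9, 2, 6, 7]
append vals[0]+vals[0] = 9+9 = 18 → [9, 2, 6, 7, 18]
pop(0) removes 9 → [2, 6, 7, 18]
pop(0) removes 2 → [6, 7, 18]
insert 1 at 3 → [6, 7, 18, 1]
insert 3 at 2 → [6, 7, 3, 18, 1]
sum = 35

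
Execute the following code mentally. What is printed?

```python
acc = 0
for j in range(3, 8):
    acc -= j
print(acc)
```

-25

j=3: acc = 0-3 = -3
j=4: acc = (-3)-4 = -7
j=5: acc = (-7)-5 = -12
j=6: acc = (-12)-6 = -18
j=7: acc = (-18)-7 = -25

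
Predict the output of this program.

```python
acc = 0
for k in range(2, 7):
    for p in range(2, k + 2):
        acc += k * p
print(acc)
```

k=2,p=2: acc = 0+4 = 4
k=2,p=3: acc = 4+6 = 10
k=3,p=2: acc = 10+6 = 16
k=3,p=3: acc = 16+9 = 25
k=3,p=4: acc = 25+12 = 37
k=4,p=2: acc = 37+8 = 45
k=4,p=3: acc = 45+12 = 57
k=4,p=4: acc = 57+16 = 73
k=4,p=5: acc = 73+20 = 93
k=5,p=2: acc = 93+10 = 103
k=5,p=3: acc = 103+15 = 118
k=5,p=4: acc = 118+20 = 138
k=5,p=5: acc = 138+25 = 163
k=5,p=6: acc = 163+30 = 193
k=6,p=2: acc = 193+12 = 205
k=6,p=3: acc = 205+18 = 223
k=6,p=4: acc = 223+24 = 247
k=6,p=5: acc = 247+30 = 277
k=6,p=6: acc = 277+36 = 313
k=6,p=7: acc = 313+42 = 355

355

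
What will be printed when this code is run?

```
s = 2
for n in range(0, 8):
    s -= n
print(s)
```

-26

n=0: s = 2-0 = 2
n=1: s = 2-1 = 1
n=2: s = 1-2 = -1
n=3: s = (-1)-3 = -4
n=4: s = (-4)-4 = -8
n=5: s = (-8)-5 = -13
n=6: s = (-13)-6 = -19
n=7: s = (-19)-7 = -26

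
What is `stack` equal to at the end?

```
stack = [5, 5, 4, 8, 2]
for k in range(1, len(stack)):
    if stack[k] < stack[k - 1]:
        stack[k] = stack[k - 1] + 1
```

[5, 5, 6, 8, 9]

k=1: 5>=5, unchanged → [5, 5, 4, 8, 2]
k=2: 4<5, stack[2] = 5+1 = 6 → [5, 5, 6, 8, 2]
k=3: 8>=6, unchanged → [5, 5, 6, 8, 2]
k=4: 2<8, stack[4] = 8+1 = 9 → [5, 5, 6, 8, 9]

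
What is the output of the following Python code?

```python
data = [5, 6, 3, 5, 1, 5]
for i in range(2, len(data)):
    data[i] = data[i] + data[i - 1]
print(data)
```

i=2: data[2] = 3+6 = 9 → [5, 6, 9, 5, 1, 5]
i=3: data[3] = 5+9 = 14 → [5, 6, 9, 14, 1, 5]
i=4: data[4] = 1+14 = 15 → [5, 6, 9, 14, 15, 5]
i=5: data[5] = 5+15 = 20 → [5, 6, 9, 14, 15, 20]

[5, 6, 9, 14, 15, 20]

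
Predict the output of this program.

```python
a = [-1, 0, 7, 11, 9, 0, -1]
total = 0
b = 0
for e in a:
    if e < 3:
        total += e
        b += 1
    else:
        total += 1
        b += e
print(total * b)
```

e=-1: <3, total = 0+(-1) = -1; b=1
e=0: <3, total = (-1)+0 = -1; b=2
e=7: not <3, total = (-1)+1 = 0; b=9
e=11: not <3, total = 0+1 = 1; b=20
e=9: not <3, total = 1+1 = 2; b=29
e=0: <3, total = 2+0 = 2; b=30
e=-1: <3, total = 2+(-1) = 1; b=31
total*b = 1*31 = 31

31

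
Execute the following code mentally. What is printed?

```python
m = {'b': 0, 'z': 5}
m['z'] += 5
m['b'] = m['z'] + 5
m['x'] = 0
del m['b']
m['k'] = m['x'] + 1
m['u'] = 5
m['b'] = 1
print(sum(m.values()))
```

m['z'] = 5+5 = 10 → {'b': 0, 'z': 10}
m['b'] = m['z']+5 = 15 → {'b': 15, 'z': 10}
m['x'] = 0 → {'b': 15, 'z': 10, 'x': 0}
del 'b' → {'z': 10, 'x': 0}
m['k'] = m['x']+1 = 1 → {'z': 10, 'x': 0, 'k': 1}
m['u'] = 5 → {'z': 10, 'x': 0, 'k': 1, 'u': 5}
m['b'] = 1 → {'z': 10, 'x': 0, 'k': 1, 'u': 5, 'b': 1}
sum of values = 17

17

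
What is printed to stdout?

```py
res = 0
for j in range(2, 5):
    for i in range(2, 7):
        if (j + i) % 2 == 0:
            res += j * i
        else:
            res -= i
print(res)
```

j=2,i=2: even sum, res = 0+4 = 4
j=2,i=3: odd sum, res = 4-3 = 1
j=2,i=4: even sum, res = 1+8 = 9
j=2,i=5: odd sum, res = 9-5 = 4
j=2,i=6: even sum, res = 4+12 = 16
j=3,i=2: odd sum, res = 16-2 = 14
j=3,i=3: even sum, res = 14+9 = 23
j=3,i=4: odd sum, res = 23-4 = 19
j=3,i=5: even sum, res = 19+15 = 34
j=3,i=6: odd sum, res = 34-6 = 28
j=4,i=2: even sum, res = 28+8 = 36
j=4,i=3: odd sum, res = 36-3 = 33
j=4,i=4: even sum, res = 33+16 = 49
j=4,i=5: odd sum, res = 49-5 = 44
j=4,i=6: even sum, res = 44+24 = 68

68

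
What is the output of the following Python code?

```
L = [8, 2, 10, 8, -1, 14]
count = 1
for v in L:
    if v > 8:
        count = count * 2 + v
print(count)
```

38

v=8: not >8
v=2: not >8
v=10: >8, count = 1*2+10 = 12
v=8: not >8
v=-1: not >8
v=14: >8, count = 12*2+14 = 38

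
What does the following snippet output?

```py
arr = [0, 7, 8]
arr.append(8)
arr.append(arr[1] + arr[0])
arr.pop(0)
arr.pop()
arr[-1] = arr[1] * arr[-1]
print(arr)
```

[7, 8, 64]

append 8 → [0, 7, 8, 8]
append arr[1]+arr[0] = 7+0 = 7 → [0, 7, 8, 8, 7]
pop(0) removes 0 → [7, 8, 8, 7]
pop() removes 7 → [7, 8, 8]
arr[-1] = arr[1]*arr[-1] = 8*8 = 64 → [7, 8, 64]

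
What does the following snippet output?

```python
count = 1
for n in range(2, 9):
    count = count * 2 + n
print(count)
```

n=2: count = 1*2+2 = 4
n=3: count = 4*2+3 = 11
n=4: count = 11*2+4 = 26
n=5: count = 26*2+5 = 57
n=6: count = 57*2+6 = 120
n=7: count = 120*2+7 = 247
n=8: count = 247*2+8 = 502

502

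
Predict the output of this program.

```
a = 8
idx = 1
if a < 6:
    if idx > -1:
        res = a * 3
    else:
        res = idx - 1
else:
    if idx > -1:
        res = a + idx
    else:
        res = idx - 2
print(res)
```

a=8, idx=1
a < 6 is False; idx > -1 is True
→ res = a + idx = 9

9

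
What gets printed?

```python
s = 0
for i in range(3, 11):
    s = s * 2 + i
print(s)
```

1012

i=3: s = 0*2+3 = 3
i=4: s = 3*2+4 = 10
i=5: s = 10*2+5 = 25
i=6: s = 25*2+6 = 56
i=7: s = 56*2+7 = 119
i=8: s = 119*2+8 = 246
i=9: s = 246*2+9 = 501
i=10: s = 501*2+10 = 1012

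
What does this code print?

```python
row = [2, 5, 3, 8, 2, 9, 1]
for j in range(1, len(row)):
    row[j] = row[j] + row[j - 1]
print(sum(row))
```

116

j=1: row[1] = 5+2 = 7 → [2, 7, 3, 8, 2, 9, 1]
j=2: row[2] = 3+7 = 10 → [2, 7, 10, 8, 2, 9, 1]
j=3: row[3] = 8+10 = 18 → [2, 7, 10, 18, 2, 9, 1]
j=4: row[4] = 2+18 = 20 → [2, 7, 10, 18, 20, 9, 1]
j=5: row[5] = 9+20 = 29 → [2, 7, 10, 18, 20, 29, 1]
j=6: row[6] = 1+29 = 30 → [2, 7, 10, 18, 20, 29, 30]
sum = 116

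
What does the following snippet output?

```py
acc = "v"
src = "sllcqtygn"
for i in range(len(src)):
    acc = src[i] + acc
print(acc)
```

i=0: prepend 's' → 'sv'
i=1: prepend 'l' → 'lsv'
i=2: prepend 'l' → 'llsv'
i=3: prepend 'c' → 'cllsv'
i=4: prepend 'q' → 'qcllsv'
i=5: prepend 't' → 'tqcllsv'
i=6: prepend 'y' → 'ytqcllsv'
i=7: prepend 'g' → 'gytqcllsv'
i=8: prepend 'n' → 'ngytqcllsv'

ngytqcllsv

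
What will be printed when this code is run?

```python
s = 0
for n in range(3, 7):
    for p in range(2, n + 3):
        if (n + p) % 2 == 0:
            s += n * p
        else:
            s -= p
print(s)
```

n=3,p=2: odd sum, s = 0-2 = -2
n=3,p=3: even sum, s = (-2)+9 = 7
n=3,p=4: odd sum, s = 7-4 = 3
n=3,p=5: even sum, s = 3+15 = 18
n=4,p=2: even sum, s = 18+8 = 26
n=4,p=3: odd sum, s = 26-3 = 23
n=4,p=4: even sum, s = 23+16 = 39
n=4,p=5: odd sum, s = 39-5 = 34
n=4,p=6: even sum, s = 34+24 = 58
n=5,p=2: odd sum, s = 58-2 = 56
n=5,p=3: even sum, s = 56+15 = 71
n=5,p=4: odd sum, s = 71-4 = 67
n=5,p=5: even sum, s = 67+25 = 92
n=5,p=6: odd sum, s = 92-6 = 86
n=5,p=7: even sum, s = 86+35 = 121
n=6,p=2: even sum, s = 121+12 = 133
n=6,p=3: odd sum, s = 133-3 = 130
n=6,p=4: even sum, s = 130+24 = 154
n=6,p=5: odd sum, s = 154-5 = 149
n=6,p=6: even sum, s = 149+36 = 185
n=6,p=7: odd sum, s = 185-7 = 178
n=6,p=8: even sum, s = 178+48 = 226

226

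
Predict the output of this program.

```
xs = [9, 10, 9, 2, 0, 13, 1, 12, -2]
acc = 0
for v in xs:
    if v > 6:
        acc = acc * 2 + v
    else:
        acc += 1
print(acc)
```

309

v=9: >6, acc = 0*2+9 = 9
v=10: >6, acc = 9*2+10 = 28
v=9: >6, acc = 28*2+9 = 65
v=2: not >6, acc = 65+1 = 66
v=0: not >6, acc = 66+1 = 67
v=13: >6, acc = 67*2+13 = 147
v=1: not >6, acc = 147+1 = 148
v=12: >6, acc = 148*2+12 = 308
v=-2: not >6, acc = 308+1 = 309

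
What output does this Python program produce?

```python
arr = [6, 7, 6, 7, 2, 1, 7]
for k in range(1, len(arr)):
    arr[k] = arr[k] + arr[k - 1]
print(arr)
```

k=1: arr[1] = 7+6 = 13 → [6, 13, 6, 7, 2, 1, 7]
k=2: arr[2] = 6+13 = 19 → [6, 13, 19, 7, 2, 1, 7]
k=3: arr[3] = 7+19 = 26 → [6, 13, 19, 26, 2, 1, 7]
k=4: arr[4] = 2+26 = 28 → [6, 13, 19, 26, 28, 1, 7]
k=5: arr[5] = 1+28 = 29 → [6, 13, 19, 26, 28, 29, 7]
k=6: arr[6] = 7+29 = 36 → [6, 13, 19, 26, 28, 29, 36]

[6, 13, 19, 26, 28, 29, 36]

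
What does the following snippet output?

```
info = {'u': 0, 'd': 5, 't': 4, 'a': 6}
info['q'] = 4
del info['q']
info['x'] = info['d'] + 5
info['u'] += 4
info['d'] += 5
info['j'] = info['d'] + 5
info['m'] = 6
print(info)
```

info['q'] = 4 → {'u': 0, 'd': 5, 't': 4, 'a': 6, 'q': 4}
del 'q' → {'u': 0, 'd': 5, 't': 4, 'a': 6}
info['x'] = info['d']+5 = 10 → {'u': 0, 'd': 5, 't': 4, 'a': 6, 'x': 10}
info['u'] = 0+4 = 4 → {'u': 4, 'd': 5, 't': 4, 'a': 6, 'x': 10}
info['d'] = 5+5 = 10 → {'u': 4, 'd': 10, 't': 4, 'a': 6, 'x': 10}
info['j'] = info['d']+5 = 15 → {'u': 4, 'd': 10, 't': 4, 'a': 6, 'x': 10, 'j': 15}
info['m'] = 6 → {'u': 4, 'd': 10, 't': 4, 'a': 6, 'x': 10, 'j': 15, 'm': 6}

{'u': 4, 'd': 10, 't': 4, 'a': 6, 'x': 10, 'j': 15, 'm': 6}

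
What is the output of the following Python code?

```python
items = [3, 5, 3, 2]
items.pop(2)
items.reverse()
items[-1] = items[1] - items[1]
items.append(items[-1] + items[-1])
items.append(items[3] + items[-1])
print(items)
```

[2, 5, 0, 0, 0]

pop(2) removes 3 → [3, 5, 2]
reverse → [2, 5, 3]
items[-1] = items[1]-items[1] = 5-5 = 0 → [2, 5, 0]
append items[-1]+items[-1] = 0+0 = 0 → [2, 5, 0, 0]
append items[3]+items[-1] = 0+0 = 0 → [2, 5, 0, 0, 0]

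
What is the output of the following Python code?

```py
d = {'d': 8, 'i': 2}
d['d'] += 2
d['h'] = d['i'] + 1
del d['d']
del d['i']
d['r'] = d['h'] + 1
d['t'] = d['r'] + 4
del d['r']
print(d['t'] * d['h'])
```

24

d['d'] = 8+2 = 10 → {'d': 10, 'i': 2}
d['h'] = d['i']+1 = 3 → {'d': 10, 'i': 2, 'h': 3}
del 'd' → {'i': 2, 'h': 3}
del 'i' → {'h': 3}
d['r'] = d['h']+1 = 4 → {'h': 3, 'r': 4}
d['t'] = d['r']+4 = 8 → {'h': 3, 'r': 4, 't': 8}
del 'r' → {'h': 3, 't': 8}
d['t']*d['h'] = 8*3 = 24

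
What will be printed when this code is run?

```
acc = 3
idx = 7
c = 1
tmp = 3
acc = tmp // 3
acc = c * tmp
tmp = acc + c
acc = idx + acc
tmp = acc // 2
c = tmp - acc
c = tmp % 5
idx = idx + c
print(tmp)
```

acc = 3//3 = 1
acc = 1*3 = 3
tmp = 3+1 = 4
acc = 7+3 = 10
tmp = 10//2 = 5
c = 5-10 = -5
c = 5%5 = 0
idx = 7+0 = 7

5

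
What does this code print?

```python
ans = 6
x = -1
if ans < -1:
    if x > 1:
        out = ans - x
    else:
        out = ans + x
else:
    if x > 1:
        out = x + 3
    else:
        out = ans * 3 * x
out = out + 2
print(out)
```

ans=6, x=-1
ans < -1 is False; x > 1 is False
→ out = ans * 3 * x = -18
out = (-18)+2 = -16

-16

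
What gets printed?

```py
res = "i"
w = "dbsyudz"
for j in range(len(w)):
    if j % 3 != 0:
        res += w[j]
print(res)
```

ibsud

j=0: skip
j=1: add 'b' → 'ib'
j=2: add 's' → 'ibs'
j=3: skip
j=4: add 'u' → 'ibsu'
j=5: add 'd' → 'ibsud'
j=6: skip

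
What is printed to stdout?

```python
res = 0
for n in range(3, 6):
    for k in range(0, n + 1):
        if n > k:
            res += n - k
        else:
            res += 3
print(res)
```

n=3,k=0: 3>0, res = 0+3 = 3
n=3,k=1: 3>1, res = 3+2 = 5
n=3,k=2: 3>2, res = 5+1 = 6
n=3,k=3: not 3>3, res = 6+3 = 9
n=4,k=0: 4>0, res = 9+4 = 13
n=4,k=1: 4>1, res = 13+3 = 16
n=4,k=2: 4>2, res = 16+2 = 18
n=4,k=3: 4>3, res = 18+1 = 19
n=4,k=4: not 4>4, res = 19+3 = 22
n=5,k=0: 5>0, res = 22+5 = 27
n=5,k=1: 5>1, res = 27+4 = 31
n=5,k=2: 5>2, res = 31+3 = 34
n=5,k=3: 5>3, res = 34+2 = 36
n=5,k=4: 5>4, res = 36+1 = 37
n=5,k=5: not 5>5, res = 37+3 = 40

40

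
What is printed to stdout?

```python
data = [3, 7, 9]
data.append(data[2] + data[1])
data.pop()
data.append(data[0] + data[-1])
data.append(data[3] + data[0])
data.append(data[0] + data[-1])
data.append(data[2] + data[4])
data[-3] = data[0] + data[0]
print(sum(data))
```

append data[2]+data[1] = 9+7 = 16 → [3, 7, 9, 16]
pop() removes 16 → [3, 7, 9]
append data[0]+data[-1] = 3+9 = 12 → [3, 7, 9, 12]
append data[3]+data[0] = 12+3 = 15 → [3, 7, 9, 12, 15]
append data[0]+data[-1] = 3+15 = 18 → [3, 7, 9, 12, 15, 18]
append data[2]+data[4] = 9+15 = 24 → [3, 7, 9, 12, 15, 18, 24]
data[-3] = data[0]+data[0] = 3+3 = 6 → [3, 7, 9, 12, 6, 18, 24]
sum = 79

79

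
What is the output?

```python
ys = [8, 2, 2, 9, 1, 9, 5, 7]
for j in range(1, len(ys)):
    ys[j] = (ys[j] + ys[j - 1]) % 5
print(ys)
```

[8, 0, 2, 1, 2, 1, 1, 3]

j=1: ys[1] = (2+8)%5 = 0 → [8, 0, 2, 9, 1, 9, 5, 7]
j=2: ys[2] = (2+0)%5 = 2 → [8, 0, 2, 9, 1, 9, 5, 7]
j=3: ys[3] = (9+2)%5 = 1 → [8, 0, 2, 1, 1, 9, 5, 7]
j=4: ys[4] = (1+1)%5 = 2 → [8, 0, 2, 1, 2, 9, 5, 7]
j=5: ys[5] = (9+2)%5 = 1 → [8, 0, 2, 1, 2, 1, 5, 7]
j=6: ys[6] = (5+1)%5 = 1 → [8, 0, 2, 1, 2, 1, 1, 7]
j=7: ys[7] = (7+1)%5 = 3 → [8, 0, 2, 1, 2, 1, 1, 3]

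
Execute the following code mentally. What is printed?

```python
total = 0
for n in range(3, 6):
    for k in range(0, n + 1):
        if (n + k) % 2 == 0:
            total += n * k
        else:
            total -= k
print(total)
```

69

n=3,k=0: odd sum, total = 0-0 = 0
n=3,k=1: even sum, total = 0+3 = 3
n=3,k=2: odd sum, total = 3-2 = 1
n=3,k=3: even sum, total = 1+9 = 10
n=4,k=0: even sum, total = 10+0 = 10
n=4,k=1: odd sum, total = 10-1 = 9
n=4,k=2: even sum, total = 9+8 = 17
n=4,k=3: odd sum, total = 17-3 = 14
n=4,k=4: even sum, total = 14+16 = 30
n=5,k=0: odd sum, total = 30-0 = 30
n=5,k=1: even sum, total = 30+5 = 35
n=5,k=2: odd sum, total = 35-2 = 33
n=5,k=3: even sum, total = 33+15 = 48
n=5,k=4: odd sum, total = 48-4 = 44
n=5,k=5: even sum, total = 44+25 = 69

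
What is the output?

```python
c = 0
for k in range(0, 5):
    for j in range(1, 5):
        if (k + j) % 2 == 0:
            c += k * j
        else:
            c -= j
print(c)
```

k=0,j=1: odd sum, c = 0-1 = -1
k=0,j=2: even sum, c = (-1)+0 = -1
k=0,j=3: odd sum, c = (-1)-3 = -4
k=0,j=4: even sum, c = (-4)+0 = -4
k=1,j=1: even sum, c = (-4)+1 = -3
k=1,j=2: odd sum, c = (-3)-2 = -5
k=1,j=3: even sum, c = (-5)+3 = -2
k=1,j=4: odd sum, c = (-2)-4 = -6
k=2,j=1: odd sum, c = (-6)-1 = -7
k=2,j=2: even sum, c = (-7)+4 = -3
k=2,j=3: odd sum, c = (-3)-3 = -6
k=2,j=4: even sum, c = (-6)+8 = 2
k=3,j=1: even sum, c = 2+3 = 5
k=3,j=2: odd sum, c = 5-2 = 3
k=3,j=3: even sum, c = 3+9 = 12
k=3,j=4: odd sum, c = 12-4 = 8
k=4,j=1: odd sum, c = 8-1 = 7
k=4,j=2: even sum, c = 7+8 = 15
k=4,j=3: odd sum, c = 15-3 = 12
k=4,j=4: even sum, c = 12+16 = 28

28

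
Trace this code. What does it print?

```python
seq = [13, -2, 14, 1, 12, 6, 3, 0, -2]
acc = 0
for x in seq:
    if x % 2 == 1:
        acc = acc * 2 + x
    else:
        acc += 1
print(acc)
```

71

x=13: odd, acc = 0*2+13 = 13
x=-2: not odd, acc = 13+1 = 14
x=14: not odd, acc = 14+1 = 15
x=1: odd, acc = 15*2+1 = 31
x=12: not odd, acc = 31+1 = 32
x=6: not odd, acc = 32+1 = 33
x=3: odd, acc = 33*2+3 = 69
x=0: not odd, acc = 69+1 = 70
x=-2: not odd, acc = 70+1 = 71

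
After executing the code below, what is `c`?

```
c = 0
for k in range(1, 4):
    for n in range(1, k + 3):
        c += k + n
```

k=1,n=1: c = 0+2 = 2
k=1,n=2: c = 2+3 = 5
k=1,n=3: c = 5+4 = 9
k=2,n=1: c = 9+3 = 12
k=2,n=2: c = 12+4 = 16
k=2,n=3: c = 16+5 = 21
k=2,n=4: c = 21+6 = 27
k=3,n=1: c = 27+4 = 31
k=3,n=2: c = 31+5 = 36
k=3,n=3: c = 36+6 = 42
k=3,n=4: c = 42+7 = 49
k=3,n=5: c = 49+8 = 57

57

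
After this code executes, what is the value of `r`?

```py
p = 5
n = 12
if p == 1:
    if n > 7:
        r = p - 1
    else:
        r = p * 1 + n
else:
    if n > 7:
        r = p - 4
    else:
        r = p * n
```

p=5, n=12
p == 1 is False; n > 7 is True
→ r = p - 4 = 1

1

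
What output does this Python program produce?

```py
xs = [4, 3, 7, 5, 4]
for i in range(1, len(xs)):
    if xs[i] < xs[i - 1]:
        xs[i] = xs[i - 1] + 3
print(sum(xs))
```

i=1: 3<4, xs[1] = 4+3 = 7 → [4, 7, 7, 5, 4]
i=2: 7>=7, unchanged → [4, 7, 7, 5, 4]
i=3: 5<7, xs[3] = 7+3 = 10 → [4, 7, 7, 10, 4]
i=4: 4<10, xs[4] = 10+3 = 13 → [4, 7, 7, 10, 13]
sum = 41

41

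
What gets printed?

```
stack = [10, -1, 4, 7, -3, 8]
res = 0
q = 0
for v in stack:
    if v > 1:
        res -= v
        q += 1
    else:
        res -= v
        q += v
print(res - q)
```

v=10: >1, res = 0-10 = -10; q=1
v=-1: not >1, res = (-10)-(-1) = -9; q=0
v=4: >1, res = (-9)-4 = -13; q=1
v=7: >1, res = (-13)-7 = -20; q=2
v=-3: not >1, res = (-20)-(-3) = -17; q=-1
v=8: >1, res = (-17)-8 = -25; q=0
res-q = (-25)-0 = -25

-25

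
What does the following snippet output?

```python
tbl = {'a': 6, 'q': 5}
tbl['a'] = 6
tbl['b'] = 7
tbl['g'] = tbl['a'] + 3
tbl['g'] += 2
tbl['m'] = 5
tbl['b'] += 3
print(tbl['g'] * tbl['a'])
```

66

tbl['a'] = 6 → {'a': 6, 'q': 5}
tbl['b'] = 7 → {'a': 6, 'q': 5, 'b': 7}
tbl['g'] = tbl['a']+3 = 9 → {'a': 6, 'q': 5, 'b': 7, 'g': 9}
tbl['g'] = 9+2 = 11 → {'a': 6, 'q': 5, 'b': 7, 'g': 11}
tbl['m'] = 5 → {'a': 6, 'q': 5, 'b': 7, 'g': 11, 'm': 5}
tbl['b'] = 7+3 = 10 → {'a': 6, 'q': 5, 'b': 10, 'g': 11, 'm': 5}
tbl['g']*tbl['a'] = 11*6 = 66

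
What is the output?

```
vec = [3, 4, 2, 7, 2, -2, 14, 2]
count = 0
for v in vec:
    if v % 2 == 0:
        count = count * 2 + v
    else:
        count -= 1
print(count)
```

v=3: not even, count = 0-1 = -1
v=4: even, count = (-1)*2+4 = 2
v=2: even, count = 2*2+2 = 6
v=7: not even, count = 6-1 = 5
v=2: even, count = 5*2+2 = 12
v=-2: even, count = 12*2+(-2) = 22
v=14: even, count = 22*2+14 = 58
v=2: even, count = 58*2+2 = 118

118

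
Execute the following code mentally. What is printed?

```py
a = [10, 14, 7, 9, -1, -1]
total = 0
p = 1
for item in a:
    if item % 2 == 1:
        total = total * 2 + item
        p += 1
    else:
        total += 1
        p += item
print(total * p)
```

3509

item=10: not odd, total = 0+1 = 1; p=11
item=14: not odd, total = 1+1 = 2; p=25
item=7: odd, total = 2*2+7 = 11; p=26
item=9: odd, total = 11*2+9 = 31; p=27
item=-1: odd, total = 31*2+(-1) = 61; p=28
item=-1: odd, total = 61*2+(-1) = 121; p=29
total*p = 121*29 = 3509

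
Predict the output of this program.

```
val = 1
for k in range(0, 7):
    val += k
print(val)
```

k=0: val = 1+0 = 1
k=1: val = 1+1 = 2
k=2: val = 2+2 = 4
k=3: val = 4+3 = 7
k=4: val = 7+4 = 11
k=5: val = 11+5 = 16
k=6: val = 16+6 = 22

22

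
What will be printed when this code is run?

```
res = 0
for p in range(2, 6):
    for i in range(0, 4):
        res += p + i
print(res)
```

80

p=2,i=0: res = 0+2 = 2
p=2,i=1: res = 2+3 = 5
p=2,i=2: res = 5+4 = 9
p=2,i=3: res = 9+5 = 14
p=3,i=0: res = 14+3 = 17
p=3,i=1: res = 17+4 = 21
p=3,i=2: res = 21+5 = 26
p=3,i=3: res = 26+6 = 32
p=4,i=0: res = 32+4 = 36
p=4,i=1: res = 36+5 = 41
p=4,i=2: res = 41+6 = 47
p=4,i=3: res = 47+7 = 54
p=5,i=0: res = 54+5 = 59
p=5,i=1: res = 59+6 = 65
p=5,i=2: res = 65+7 = 72
p=5,i=3: res = 72+8 = 80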